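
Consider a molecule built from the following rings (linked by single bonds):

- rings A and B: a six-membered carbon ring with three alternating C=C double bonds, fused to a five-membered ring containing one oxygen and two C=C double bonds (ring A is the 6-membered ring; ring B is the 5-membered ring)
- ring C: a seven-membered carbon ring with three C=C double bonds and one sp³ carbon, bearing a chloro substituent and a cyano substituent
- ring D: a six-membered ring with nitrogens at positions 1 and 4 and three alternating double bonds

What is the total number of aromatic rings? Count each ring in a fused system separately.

Rings A and B form a fused bicyclic system (with one oxygen) with 9 sp² atoms and 10 π electrons from ring double bonds plus a heteroatom lone pair. 10 = 4(2)+2, so the system is aromatic and both rings count as aromatic (benzofuran).
Ring C has one sp³ carbon, so it is not fully conjugated — not aromatic (cycloheptatriene).
Ring D is planar and fully conjugated; 3 ring double bonds give 6 π electrons. 6 = 4(1)+2, so ring D is aromatic (pyrazine).
Aromatic: A, B, D. Total: 3.

3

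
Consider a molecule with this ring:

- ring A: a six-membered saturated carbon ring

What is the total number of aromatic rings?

Ring A has only sp³ atoms, so it is not fully conjugated — not aromatic (cyclohexane).

0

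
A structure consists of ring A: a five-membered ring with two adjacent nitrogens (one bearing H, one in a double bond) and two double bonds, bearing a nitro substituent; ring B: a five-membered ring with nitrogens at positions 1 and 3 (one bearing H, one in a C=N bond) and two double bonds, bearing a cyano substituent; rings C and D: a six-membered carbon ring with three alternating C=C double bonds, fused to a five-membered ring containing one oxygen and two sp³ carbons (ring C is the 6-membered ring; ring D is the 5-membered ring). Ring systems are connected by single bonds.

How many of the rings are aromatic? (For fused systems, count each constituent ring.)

Ring A is planar and fully conjugated; 2 ring double bonds (4 π electrons) plus a heteroatom lone pair (2) give 6 π electrons. That satisfies 4n+2 with n=1, so ring A is aromatic (pyrazole).
Ring B has a continuous p-orbital overlap around the ring; 2 ring double bonds (4 π electrons) plus a heteroatom lone pair (2) give 6 π electrons. That satisfies 4n+2 with n=1, so ring B is aromatic (imidazole).
Ring C is fully conjugated (every ring atom contributes a p orbital); 3 ring double bonds give 6 π electrons. 6 = 4(1)+2, so ring C is aromatic (benzene ring).
Ring D has two sp³ carbons, so it is not fully conjugated — not aromatic (oxolane ring).
Aromatic: A, B, C. Total: 3.

3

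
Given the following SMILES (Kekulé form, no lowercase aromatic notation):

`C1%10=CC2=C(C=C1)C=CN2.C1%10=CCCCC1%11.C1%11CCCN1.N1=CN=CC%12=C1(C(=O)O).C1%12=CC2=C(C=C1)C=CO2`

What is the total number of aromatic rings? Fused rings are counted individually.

5

The SMILES encodes a six-membered carbon ring with three alternating C=C double bonds, fused to a five-membered ring containing one N–H nitrogen and two C=C double bonds; a six-membered carbon ring with one C=C double bond; a five-membered saturated ring of four carbons and one N–H nitrogen; a six-membered ring with nitrogens at positions 1 and 3 and three alternating double bonds; a six-membered carbon ring with three alternating C=C double bonds, fused to a five-membered ring containing one oxygen and two C=C double bonds.
The fused 6/5-membered bicyclic (with one N–H) is a single π system with 9 sp² atoms and 10 π electrons from ring double bonds plus a heteroatom lone pair. 10 = 4(2)+2, so the system is aromatic and both rings count as aromatic (indole).
The 6-membered ring has four sp³ carbons, so it is not fully conjugated — not aromatic (cyclohexene).
The 5-membered ring with one N–H has only sp³ atoms, so it is not fully conjugated — not aromatic (pyrrolidine).
The 6-membered ring with two nitrogens (1,3) is fully conjugated (every ring atom contributes a p orbital); 3 ring double bonds give 6 π electrons. That satisfies 4n+2 with n=1, so it is aromatic (pyrimidine).
The fused 6/5-membered bicyclic (with one oxygen) is a single π system with 9 sp² atoms and 10 π electrons from ring double bonds plus a heteroatom lone pair. 10 = 4(2)+2, so the system is aromatic and both rings count as aromatic (benzofuran).
5 of the 7 rings are aromatic. Total: 5.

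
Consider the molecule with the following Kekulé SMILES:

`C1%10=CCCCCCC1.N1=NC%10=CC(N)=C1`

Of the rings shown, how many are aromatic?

1

The SMILES encodes an eight-membered carbon ring with one C=C double bond; a six-membered ring with two adjacent nitrogens and three alternating double bonds.
The 8-membered ring has six sp³ carbons, so it is not fully conjugated — not aromatic (cyclooctene).
The 6-membered ring with two nitrogens (1,2) has a continuous p-orbital overlap around the ring; 3 ring double bonds give 6 π electrons. Since 6 = 4n+2 (n=1), it is aromatic (pyridazine).
1 of the 2 rings is aromatic. Total: 1.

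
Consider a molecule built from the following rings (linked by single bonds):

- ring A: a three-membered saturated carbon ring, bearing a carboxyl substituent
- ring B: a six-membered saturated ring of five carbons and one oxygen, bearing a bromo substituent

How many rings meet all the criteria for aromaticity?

Ring A has only sp³ atoms, so it is not fully conjugated — not aromatic (cyclopropane).
Ring B has only sp³ atoms, so it is not fully conjugated — not aromatic (tetrahydropyran).
No ring is aromatic. Total: 0.

0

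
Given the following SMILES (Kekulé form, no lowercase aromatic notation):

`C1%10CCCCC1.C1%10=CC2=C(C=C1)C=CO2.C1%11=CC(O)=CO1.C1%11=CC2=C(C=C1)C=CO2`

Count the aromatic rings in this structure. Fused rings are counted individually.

The SMILES encodes a six-membered saturated carbon ring; a six-membered carbon ring with three alternating C=C double bonds, fused to a five-membered ring containing one oxygen and two C=C double bonds; a five-membered ring of four carbons and one oxygen, with two C=C double bonds; a six-membered carbon ring with three alternating C=C double bonds, fused to a five-membered ring containing one oxygen and two C=C double bonds.
The 6-membered ring has only sp³ atoms, so it is not fully conjugated — not aromatic (cyclohexane).
The fused 6/5-membered bicyclic (with one oxygen) is a single π system with 9 sp² atoms and 10 π electrons from ring double bonds plus a heteroatom lone pair. 10 = 4(2)+2, so the system is aromatic and both rings count as aromatic (benzofuran).
The 5-membered ring with one oxygen is planar and fully conjugated; 2 ring double bonds (4 π electrons) plus a heteroatom lone pair (2) give 6 π electrons. Since 6 = 4n+2 (n=1), it is aromatic (furan).
The fused 6/5-membered bicyclic (with one oxygen) is a single π system with 9 sp² atoms and 10 π electrons from ring double bonds plus a heteroatom lone pair. 10 = 4(2)+2, so the system is aromatic and both rings count as aromatic (benzofuran).
5 of the 6 rings are aromatic. Total: 5.

5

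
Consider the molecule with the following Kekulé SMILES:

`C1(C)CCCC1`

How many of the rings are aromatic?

The SMILES encodes a five-membered saturated carbon ring.
The 5-membered ring has only sp³ atoms, so it is not fully conjugated — not aromatic (cyclopentane).

0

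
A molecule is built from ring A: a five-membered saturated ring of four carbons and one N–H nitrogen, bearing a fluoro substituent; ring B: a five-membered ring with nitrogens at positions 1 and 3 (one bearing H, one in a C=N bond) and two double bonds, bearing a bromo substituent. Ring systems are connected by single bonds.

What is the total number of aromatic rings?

Ring A has only sp³ atoms, so it is not fully conjugated — not aromatic (pyrrolidine).
Ring B is planar and fully conjugated; 2 ring double bonds (4 π electrons) plus a heteroatom lone pair (2) give 6 π electrons. 6 = 4(1)+2, so ring B is aromatic (imidazole).
Aromatic: B. Total: 1.

1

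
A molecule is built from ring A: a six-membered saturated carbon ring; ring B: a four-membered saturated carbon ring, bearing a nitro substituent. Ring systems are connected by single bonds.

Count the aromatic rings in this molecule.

0

Ring A has only sp³ atoms, so it is not fully conjugated — not aromatic (cyclohexane).
Ring B has only sp³ atoms, so it is not fully conjugated — not aromatic (cyclobutane).
No ring is aromatic. Total: 0.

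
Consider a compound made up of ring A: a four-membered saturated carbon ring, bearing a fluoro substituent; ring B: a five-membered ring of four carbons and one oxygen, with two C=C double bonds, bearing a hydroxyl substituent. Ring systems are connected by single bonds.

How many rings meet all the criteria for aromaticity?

1

Ring A has only sp³ atoms, so it is not fully conjugated — not aromatic (cyclobutane).
Ring B is fully conjugated (every ring atom contributes a p orbital); 2 ring double bonds (4 π electrons) plus a heteroatom lone pair (2) give 6 π electrons. That satisfies 4n+2 with n=1, so ring B is aromatic (furan).
Aromatic: B. Total: 1.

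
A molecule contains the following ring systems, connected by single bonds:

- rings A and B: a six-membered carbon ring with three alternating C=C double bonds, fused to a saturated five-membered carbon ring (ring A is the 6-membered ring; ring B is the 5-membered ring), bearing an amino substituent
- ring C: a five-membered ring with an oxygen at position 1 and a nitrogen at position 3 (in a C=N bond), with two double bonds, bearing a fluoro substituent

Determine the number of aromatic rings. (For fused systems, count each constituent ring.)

Ring A is planar and fully conjugated; 3 ring double bonds give 6 π electrons. 6 = 4(1)+2, so ring A is aromatic (benzene ring).
Ring B has three sp³ carbons, so it is not fully conjugated — not aromatic (cyclopentane ring).
Ring C is fully conjugated (every ring atom contributes a p orbital); 2 ring double bonds (4 π electrons) plus a heteroatom lone pair (2) give 6 π electrons. Since 6 = 4n+2 (n=1), ring C is aromatic (oxazole).
Aromatic: A, C. Total: 2.

2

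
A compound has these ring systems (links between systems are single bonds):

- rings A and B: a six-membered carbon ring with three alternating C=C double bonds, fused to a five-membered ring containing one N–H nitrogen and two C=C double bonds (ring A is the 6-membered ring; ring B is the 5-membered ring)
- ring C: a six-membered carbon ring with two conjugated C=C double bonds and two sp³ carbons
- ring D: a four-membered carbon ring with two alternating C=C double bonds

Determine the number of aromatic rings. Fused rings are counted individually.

Rings A and B form a fused bicyclic system (with one N–H) with 9 sp² atoms and 10 π electrons from ring double bonds plus a heteroatom lone pair. 10 = 4(2)+2, so the system is aromatic and both rings count as aromatic (indole).
Ring C has two sp³ carbons, so it is not fully conjugated — not aromatic (1,3-cyclohexadiene).
Ring D has only sp² ring atoms; a planar conformation would have a fully conjugated π system of 4 electrons. But 4 = 4(1), which is 4n not 4n+2, so ring D is not aromatic (cyclobutadiene) — cyclobutadiene is antiaromatic and distorts to a rectangle.
Aromatic: A, B. Total: 2.

2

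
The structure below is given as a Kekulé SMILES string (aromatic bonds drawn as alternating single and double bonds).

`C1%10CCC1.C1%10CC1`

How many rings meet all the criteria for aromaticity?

0

The SMILES encodes a four-membered saturated carbon ring; a three-membered saturated carbon ring.
The 4-membered ring has only sp³ atoms, so it is not fully conjugated — not aromatic (cyclobutane).
The 3-membered ring has only sp³ atoms, so it is not fully conjugated — not aromatic (cyclopropane).
None of the rings are aromatic. Total: 0.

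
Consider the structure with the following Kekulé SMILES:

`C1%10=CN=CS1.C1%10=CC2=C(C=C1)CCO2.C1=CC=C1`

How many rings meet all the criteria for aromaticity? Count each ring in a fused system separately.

The SMILES encodes a five-membered ring with a sulfur at position 1 and a nitrogen at position 3 (in a C=N bond), with two double bonds; a six-membered carbon ring with three alternating C=C double bonds, fused to a five-membered ring containing one oxygen and two sp³ carbons; a four-membered carbon ring with two alternating C=C double bonds.
The 5-membered ring with one sulfur and one =N– is fully conjugated (every ring atom contributes a p orbital); 2 ring double bonds (4 π electrons) plus a heteroatom lone pair (2) give 6 π electrons. 6 = 4(1)+2, so it is aromatic (thiazole).
The 6-membered ring is planar and fully conjugated; 3 ring double bonds give 6 π electrons. Since 6 = 4n+2 (n=1), it is aromatic (benzene ring).
The 5-membered ring with one oxygen has two sp³ carbons, so it is not fully conjugated — not aromatic (oxolane ring).
The 4-membered ring has only sp² ring atoms; a planar conformation would have a fully conjugated π system of 4 electrons. But 4 = 4(1), which is 4n not 4n+2, so it is not aromatic (cyclobutadiene) — cyclobutadiene is antiaromatic and distorts to a rectangle.
2 of the 4 rings are aromatic. Total: 2.

2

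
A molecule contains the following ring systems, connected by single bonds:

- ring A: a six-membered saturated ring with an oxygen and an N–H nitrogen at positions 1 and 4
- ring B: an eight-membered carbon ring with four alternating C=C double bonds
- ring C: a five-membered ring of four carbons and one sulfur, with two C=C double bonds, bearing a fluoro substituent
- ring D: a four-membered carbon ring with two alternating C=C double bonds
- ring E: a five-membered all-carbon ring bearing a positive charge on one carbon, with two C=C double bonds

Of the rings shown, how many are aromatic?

1

Ring A has only sp³ atoms, so it is not fully conjugated — not aromatic (morpholine).
Ring B has only sp² ring atoms; a planar conformation would have a fully conjugated π system of 8 electrons. But 8 = 4(2), which is 4n not 4n+2, so ring B is not aromatic (cyclooctatetraene) — cyclooctatetraene distorts into a non-planar tub to avoid antiaromaticity.
Ring C has a continuous p-orbital overlap around the ring; 2 ring double bonds (4 π electrons) plus a heteroatom lone pair (2) give 6 π electrons. Since 6 = 4n+2 (n=1), ring C is aromatic (thiophene).
Ring D has only sp² ring atoms; a planar conformation would have a fully conjugated π system of 4 electrons. But 4 = 4(1), which is 4n not 4n+2, so ring D is not aromatic (cyclobutadiene) — cyclobutadiene is antiaromatic and distorts to a rectangle.
Ring E has only sp² ring atoms; a planar conformation would have a fully conjugated π system of 4 electrons. But 4 = 4(1), which is 4n not 4n+2, so ring E is not aromatic (cyclopentadienyl cation).
Aromatic: C. Total: 1.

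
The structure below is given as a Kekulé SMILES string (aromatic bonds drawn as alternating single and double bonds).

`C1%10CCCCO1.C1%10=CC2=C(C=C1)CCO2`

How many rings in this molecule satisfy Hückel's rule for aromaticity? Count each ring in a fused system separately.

1

The SMILES encodes a six-membered saturated ring of five carbons and one oxygen; a six-membered carbon ring with three alternating C=C double bonds, fused to a five-membered ring containing one oxygen and two sp³ carbons.
The 6-membered ring with one oxygen has only sp³ atoms, so it is not fully conjugated — not aromatic (tetrahydropyran).
The 6-membered ring has a continuous p-orbital overlap around the ring; 3 ring double bonds give 6 π electrons. That satisfies 4n+2 with n=1, so it is aromatic (benzene ring).
The 5-membered ring with one oxygen has two sp³ carbons, so it is not fully conjugated — not aromatic (oxolane ring).
1 of the 3 rings is aromatic. Total: 1.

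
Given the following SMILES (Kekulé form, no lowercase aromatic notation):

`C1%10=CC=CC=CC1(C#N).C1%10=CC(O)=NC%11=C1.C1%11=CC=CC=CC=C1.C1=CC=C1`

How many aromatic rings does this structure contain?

The SMILES encodes a seven-membered carbon ring with three C=C double bonds and one sp³ carbon; a six-membered ring of five carbons and one nitrogen with three alternating double bonds; an eight-membered carbon ring with four alternating C=C double bonds; a four-membered carbon ring with two alternating C=C double bonds.
The 7-membered ring has one sp³ carbon, so it is not fully conjugated — not aromatic (cycloheptatriene).
The 6-membered ring with one nitrogen has a continuous p-orbital overlap around the ring; 3 ring double bonds give 6 π electrons. That satisfies 4n+2 with n=1, so it is aromatic (pyridine).
The 8-membered ring has only sp² ring atoms; a planar conformation would have a fully conjugated π system of 8 electrons. But 8 = 4(2), which is 4n not 4n+2, so it is not aromatic (cyclooctatetraene) — cyclooctatetraene distorts into a non-planar tub to avoid antiaromaticity.
The 4-membered ring has only sp² ring atoms; a planar conformation would have a fully conjugated π system of 4 electrons. But 4 = 4(1), which is 4n not 4n+2, so it is not aromatic (cyclobutadiene) — cyclobutadiene is antiaromatic and distorts to a rectangle.
1 of the 4 rings is aromatic. Total: 1.

1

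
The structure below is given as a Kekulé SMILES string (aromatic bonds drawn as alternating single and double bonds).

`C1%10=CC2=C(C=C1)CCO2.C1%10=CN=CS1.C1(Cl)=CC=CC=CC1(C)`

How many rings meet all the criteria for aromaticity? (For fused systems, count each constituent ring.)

The SMILES encodes a six-membered carbon ring with three alternating C=C double bonds, fused to a five-membered ring containing one oxygen and two sp³ carbons; a five-membered ring with a sulfur at position 1 and a nitrogen at position 3 (in a C=N bond), with two double bonds; a seven-membered carbon ring with three C=C double bonds and one sp³ carbon.
The 6-membered ring is planar and fully conjugated; 3 ring double bonds give 6 π electrons. That satisfies 4n+2 with n=1, so it is aromatic (benzene ring).
The 5-membered ring with one oxygen has two sp³ carbons, so it is not fully conjugated — not aromatic (oxolane ring).
The 5-membered ring with one sulfur and one =N– has a continuous p-orbital overlap around the ring; 2 ring double bonds (4 π electrons) plus a heteroatom lone pair (2) give 6 π electrons. 6 = 4(1)+2, so it is aromatic (thiazole).
The 7-membered ring has one sp³ carbon, so it is not fully conjugated — not aromatic (cycloheptatriene).
2 of the 4 rings are aromatic. Total: 2.

2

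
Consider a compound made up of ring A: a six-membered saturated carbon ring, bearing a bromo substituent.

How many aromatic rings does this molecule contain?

0

Ring A has only sp³ atoms, so it is not fully conjugated — not aromatic (cyclohexane).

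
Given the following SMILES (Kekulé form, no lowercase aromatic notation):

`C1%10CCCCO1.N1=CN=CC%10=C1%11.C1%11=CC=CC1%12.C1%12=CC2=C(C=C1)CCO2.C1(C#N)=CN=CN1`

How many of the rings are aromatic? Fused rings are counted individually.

The SMILES encodes a six-membered saturated ring of five carbons and one oxygen; a six-membered ring with nitrogens at positions 1 and 3 and three alternating double bonds; a five-membered carbon ring with two conjugated C=C double bonds and one sp³ carbon; a six-membered carbon ring with three alternating C=C double bonds, fused to a five-membered ring containing one oxygen and two sp³ carbons; a five-membered ring with nitrogens at positions 1 and 3 (one bearing H, one in a C=N bond) and two double bonds.
The 6-membered ring with one oxygen has only sp³ atoms, so it is not fully conjugated — not aromatic (tetrahydropyran).
The 6-membered ring with two nitrogens (1,3) is planar and fully conjugated; 3 ring double bonds give 6 π electrons. 6 = 4(1)+2, so it is aromatic (pyrimidine).
The 5-membered ring has one sp³ carbon, so it is not fully conjugated — not aromatic (cyclopentadiene).
The 6-membered ring is planar and fully conjugated; 3 ring double bonds give 6 π electrons. Since 6 = 4n+2 (n=1), it is aromatic (benzene ring).
The 5-membered ring with one oxygen has two sp³ carbons, so it is not fully conjugated — not aromatic (oxolane ring).
The 5-membered ring with two nitrogens (one N–H, one =N–) is fully conjugated (every ring atom contributes a p orbital); 2 ring double bonds (4 π electrons) plus a heteroatom lone pair (2) give 6 π electrons. That satisfies 4n+2 with n=1, so it is aromatic (imidazole).
3 of the 6 rings are aromatic. Total: 3.

3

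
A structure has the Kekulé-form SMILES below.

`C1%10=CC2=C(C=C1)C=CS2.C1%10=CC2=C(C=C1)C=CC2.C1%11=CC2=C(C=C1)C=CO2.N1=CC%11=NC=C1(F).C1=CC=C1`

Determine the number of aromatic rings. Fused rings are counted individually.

6

The SMILES encodes a six-membered carbon ring with three alternating C=C double bonds, fused to a five-membered ring containing one sulfur and two C=C double bonds; a six-membered carbon ring with three alternating C=C double bonds, fused to a five-membered carbon ring containing one C=C double bond and one sp³ carbon; a six-membered carbon ring with three alternating C=C double bonds, fused to a five-membered ring containing one oxygen and two C=C double bonds; a six-membered ring with nitrogens at positions 1 and 4 and three alternating double bonds; a four-membered carbon ring with two alternating C=C double bonds.
The fused 6/5-membered bicyclic (with one sulfur) is a single π system with 9 sp² atoms and 10 π electrons from ring double bonds plus a heteroatom lone pair. 10 = 4(2)+2, so the system is aromatic and both rings count as aromatic (benzothiophene).
The 6-membered ring is planar and fully conjugated; 3 ring double bonds give 6 π electrons. That satisfies 4n+2 with n=1, so it is aromatic (benzene ring).
The 5-membered ring has one sp³ carbon, so it is not fully conjugated — not aromatic (cyclopentene ring).
The fused 6/5-membered bicyclic (with one oxygen) is a single π system with 9 sp² atoms and 10 π electrons from ring double bonds plus a heteroatom lone pair. 10 = 4(2)+2, so the system is aromatic and both rings count as aromatic (benzofuran).
The 6-membered ring with two nitrogens (1,4) is fully conjugated (every ring atom contributes a p orbital); 3 ring double bonds give 6 π electrons. Since 6 = 4n+2 (n=1), it is aromatic (pyrazine).
The 4-membered ring has only sp² ring atoms; a planar conformation would have a fully conjugated π system of 4 electrons. But 4 = 4(1), which is 4n not 4n+2, so it is not aromatic (cyclobutadiene) — cyclobutadiene is antiaromatic and distorts to a rectangle.
6 of the 8 rings are aromatic. Total: 6.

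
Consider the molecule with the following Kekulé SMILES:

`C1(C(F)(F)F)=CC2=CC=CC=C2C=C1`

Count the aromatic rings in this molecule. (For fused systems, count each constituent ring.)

2

The SMILES encodes two fused six-membered carbon rings, each with three alternating C=C double bonds.
The fused 6/6-membered bicyclic is a single π system with 10 sp² atoms and 10 π electrons from ring double bonds. 10 = 4(2)+2, so the system is aromatic and both rings count as aromatic (naphthalene).
2 of the 2 rings are aromatic. Total: 2.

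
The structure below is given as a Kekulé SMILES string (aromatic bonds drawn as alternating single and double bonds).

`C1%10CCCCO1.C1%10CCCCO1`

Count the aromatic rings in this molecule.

0

The SMILES encodes a six-membered saturated ring of five carbons and one oxygen; a six-membered saturated ring of five carbons and one oxygen.
The 6-membered ring with one oxygen has only sp³ atoms, so it is not fully conjugated — not aromatic (tetrahydropyran).
The second 6-membered ring with one oxygen has only sp³ atoms, so it is not fully conjugated — not aromatic (tetrahydropyran).
None of the rings are aromatic. Total: 0.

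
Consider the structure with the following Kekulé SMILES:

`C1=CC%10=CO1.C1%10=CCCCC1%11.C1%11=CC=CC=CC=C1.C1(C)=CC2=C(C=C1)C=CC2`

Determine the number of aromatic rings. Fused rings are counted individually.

2

The SMILES encodes a five-membered ring of four carbons and one oxygen, with two C=C double bonds; a six-membered carbon ring with one C=C double bond; an eight-membered carbon ring with four alternating C=C double bonds; a six-membered carbon ring with three alternating C=C double bonds, fused to a five-membered carbon ring containing one C=C double bond and one sp³ carbon.
The 5-membered ring with one oxygen has a continuous p-orbital overlap around the ring; 2 ring double bonds (4 π electrons) plus a heteroatom lone pair (2) give 6 π electrons. Since 6 = 4n+2 (n=1), it is aromatic (furan).
The 6-membered ring has four sp³ carbons, so it is not fully conjugated — not aromatic (cyclohexene).
The 8-membered ring has only sp² ring atoms; a planar conformation would have a fully conjugated π system of 8 electrons. But 8 = 4(2), which is 4n not 4n+2, so it is not aromatic (cyclooctatetraene) — cyclooctatetraene distorts into a non-planar tub to avoid antiaromaticity.
The second 6-membered ring is planar and fully conjugated; 3 ring double bonds give 6 π electrons. Since 6 = 4n+2 (n=1), it is aromatic (benzene ring).
The 5-membered ring has one sp³ carbon, so it is not fully conjugated — not aromatic (cyclopentene ring).
2 of the 5 rings are aromatic. Total: 2.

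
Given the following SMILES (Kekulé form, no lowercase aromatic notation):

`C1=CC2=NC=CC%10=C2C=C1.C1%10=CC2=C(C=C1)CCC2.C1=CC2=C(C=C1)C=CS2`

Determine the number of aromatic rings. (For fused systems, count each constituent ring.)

5

The SMILES encodes two fused six-membered rings, each with three alternating double bonds; one ring is all carbon and the other has one ring nitrogen; a six-membered carbon ring with three alternating C=C double bonds, fused to a saturated five-membered carbon ring; a six-membered carbon ring with three alternating C=C double bonds, fused to a five-membered ring containing one sulfur and two C=C double bonds.
The fused 6/6-membered bicyclic (with one nitrogen) is a single π system with 10 sp² atoms and 10 π electrons from ring double bonds. 10 = 4(2)+2, so the system is aromatic and both rings count as aromatic (quinoline).
The 6-membered ring has a continuous p-orbital overlap around the ring; 3 ring double bonds give 6 π electrons. Since 6 = 4n+2 (n=1), it is aromatic (benzene ring).
The 5-membered ring has three sp³ carbons, so it is not fully conjugated — not aromatic (cyclopentane ring).
The fused 6/5-membered bicyclic (with one sulfur) is a single π system with 9 sp² atoms and 10 π electrons from ring double bonds plus a heteroatom lone pair. 10 = 4(2)+2, so the system is aromatic and both rings count as aromatic (benzothiophene).
5 of the 6 rings are aromatic. Total: 5.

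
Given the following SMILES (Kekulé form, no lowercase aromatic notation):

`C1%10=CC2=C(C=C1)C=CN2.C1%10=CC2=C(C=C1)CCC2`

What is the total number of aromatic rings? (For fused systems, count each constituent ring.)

The SMILES encodes a six-membered carbon ring with three alternating C=C double bonds, fused to a five-membered ring containing one N–H nitrogen and two C=C double bonds; a six-membered carbon ring with three alternating C=C double bonds, fused to a saturated five-membered carbon ring.
The fused 6/5-membered bicyclic (with one N–H) is a single π system with 9 sp² atoms and 10 π electrons from ring double bonds plus a heteroatom lone pair. 10 = 4(2)+2, so the system is aromatic and both rings count as aromatic (indole).
The 6-membered ring has a continuous p-orbital overlap around the ring; 3 ring double bonds give 6 π electrons. That satisfies 4n+2 with n=1, so it is aromatic (benzene ring).
The 5-membered ring has three sp³ carbons, so it is not fully conjugated — not aromatic (cyclopentane ring).
3 of the 4 rings are aromatic. Total: 3.

3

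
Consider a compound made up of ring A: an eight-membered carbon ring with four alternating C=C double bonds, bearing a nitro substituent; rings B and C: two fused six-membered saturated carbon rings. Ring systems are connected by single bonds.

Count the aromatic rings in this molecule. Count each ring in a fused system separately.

0

Ring A has only sp² ring atoms; a planar conformation would have a fully conjugated π system of 8 electrons. But 8 = 4(2), which is 4n not 4n+2, so ring A is not aromatic (cyclooctatetraene) — cyclooctatetraene distorts into a non-planar tub to avoid antiaromaticity.
Ring B has only sp³ atoms, so it is not fully conjugated — not aromatic (cyclohexane ring).
Ring C has only sp³ atoms, so it is not fully conjugated — not aromatic (cyclohexane ring).
No ring is aromatic. Total: 0.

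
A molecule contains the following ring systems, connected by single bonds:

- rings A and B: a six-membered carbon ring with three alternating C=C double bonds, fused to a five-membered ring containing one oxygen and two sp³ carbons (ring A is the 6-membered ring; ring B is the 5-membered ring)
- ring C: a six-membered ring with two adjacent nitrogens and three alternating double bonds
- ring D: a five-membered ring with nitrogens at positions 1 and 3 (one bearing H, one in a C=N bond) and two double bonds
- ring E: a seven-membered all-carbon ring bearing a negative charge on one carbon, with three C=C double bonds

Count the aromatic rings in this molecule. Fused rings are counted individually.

Ring A has a continuous p-orbital overlap around the ring; 3 ring double bonds give 6 π electrons. 6 = 4(1)+2, so ring A is aromatic (benzene ring).
Ring B has two sp³ carbons, so it is not fully conjugated — not aromatic (oxolane ring).
Ring C has a continuous p-orbital overlap around the ring; 3 ring double bonds give 6 π electrons. Since 6 = 4n+2 (n=1), ring C is aromatic (pyridazine).
Ring D has a continuous p-orbital overlap around the ring; 2 ring double bonds (4 π electrons) plus a heteroatom lone pair (2) give 6 π electrons. That satisfies 4n+2 with n=1, so ring D is aromatic (imidazole).
Ring E has only sp² ring atoms; a planar conformation would have a fully conjugated π system of 8 electrons. But 8 = 4(2), which is 4n not 4n+2, so ring E is not aromatic (cycloheptatrienyl anion).
Aromatic: A, C, D. Total: 3.

3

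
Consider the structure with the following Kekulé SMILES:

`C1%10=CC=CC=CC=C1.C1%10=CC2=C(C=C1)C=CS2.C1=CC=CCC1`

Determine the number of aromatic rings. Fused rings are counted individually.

2

The SMILES encodes an eight-membered carbon ring with four alternating C=C double bonds; a six-membered carbon ring with three alternating C=C double bonds, fused to a five-membered ring containing one sulfur and two C=C double bonds; a six-membered carbon ring with two conjugated C=C double bonds and two sp³ carbons.
The 8-membered ring has only sp² ring atoms; a planar conformation would have a fully conjugated π system of 8 electrons. But 8 = 4(2), which is 4n not 4n+2, so it is not aromatic (cyclooctatetraene) — cyclooctatetraene distorts into a non-planar tub to avoid antiaromaticity.
The fused 6/5-membered bicyclic (with one sulfur) is a single π system with 9 sp² atoms and 10 π electrons from ring double bonds plus a heteroatom lone pair. 10 = 4(2)+2, so the system is aromatic and both rings count as aromatic (benzothiophene).
The 6-membered ring has two sp³ carbons, so it is not fully conjugated — not aromatic (1,3-cyclohexadiene).
2 of the 4 rings are aromatic. Total: 2.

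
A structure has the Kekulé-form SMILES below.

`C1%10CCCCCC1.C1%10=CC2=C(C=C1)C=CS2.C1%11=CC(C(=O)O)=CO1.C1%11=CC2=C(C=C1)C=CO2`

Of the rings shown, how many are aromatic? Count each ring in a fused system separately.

The SMILES encodes a seven-membered saturated carbon ring; a six-membered carbon ring with three alternating C=C double bonds, fused to a five-membered ring containing one sulfur and two C=C double bonds; a five-membered ring of four carbons and one oxygen, with two C=C double bonds; a six-membered carbon ring with three alternating C=C double bonds, fused to a five-membered ring containing one oxygen and two C=C double bonds.
The 7-membered ring has only sp³ atoms, so it is not fully conjugated — not aromatic (cycloheptane).
The fused 6/5-membered bicyclic (with one sulfur) is a single π system with 9 sp² atoms and 10 π electrons from ring double bonds plus a heteroatom lone pair. 10 = 4(2)+2, so the system is aromatic and both rings count as aromatic (benzothiophene).
The 5-membered ring with one oxygen is planar and fully conjugated; 2 ring double bonds (4 π electrons) plus a heteroatom lone pair (2) give 6 π electrons. That satisfies 4n+2 with n=1, so it is aromatic (furan).
The fused 6/5-membered bicyclic (with one oxygen) is a single π system with 9 sp² atoms and 10 π electrons from ring double bonds plus a heteroatom lone pair. 10 = 4(2)+2, so the system is aromatic and both rings count as aromatic (benzofuran).
5 of the 6 rings are aromatic. Total: 5.

5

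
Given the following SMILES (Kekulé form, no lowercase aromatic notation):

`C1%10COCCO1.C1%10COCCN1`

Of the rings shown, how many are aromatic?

0

The SMILES encodes a six-membered saturated ring with oxygens at positions 1 and 4; a six-membered saturated ring with an oxygen and an N–H nitrogen at positions 1 and 4.
The 6-membered ring with two oxygens (1,4) has only sp³ atoms, so it is not fully conjugated — not aromatic (1,4-dioxane).
The 6-membered ring with one oxygen and one N–H (1,4) has only sp³ atoms, so it is not fully conjugated — not aromatic (morpholine).
None of the rings are aromatic. Total: 0.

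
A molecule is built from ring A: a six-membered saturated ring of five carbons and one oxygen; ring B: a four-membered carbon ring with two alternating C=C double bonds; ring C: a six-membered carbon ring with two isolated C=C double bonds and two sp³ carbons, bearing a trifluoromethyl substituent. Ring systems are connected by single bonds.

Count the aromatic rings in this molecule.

0

Ring A has only sp³ atoms, so it is not fully conjugated — not aromatic (tetrahydropyran).
Ring B has only sp² ring atoms; a planar conformation would have a fully conjugated π system of 4 electrons. But 4 = 4(1), which is 4n not 4n+2, so ring B is not aromatic (cyclobutadiene) — cyclobutadiene is antiaromatic and distorts to a rectangle.
Ring C has two sp³ carbons, so it is not fully conjugated — not aromatic (1,4-cyclohexadiene).
No ring is aromatic. Total: 0.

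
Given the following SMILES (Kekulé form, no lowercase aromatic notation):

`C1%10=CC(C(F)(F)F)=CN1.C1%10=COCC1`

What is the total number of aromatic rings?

The SMILES encodes a five-membered ring of four carbons and one nitrogen bearing a hydrogen, with two C=C double bonds; a five-membered ring of four carbons and one oxygen, with one C=C double bond and two sp³ carbons.
The 5-membered ring with one N–H has a continuous p-orbital overlap around the ring; 2 ring double bonds (4 π electrons) plus a heteroatom lone pair (2) give 6 π electrons. Since 6 = 4n+2 (n=1), it is aromatic (pyrrole).
The 5-membered ring with one oxygen has two sp³ carbons, so it is not fully conjugated — not aromatic (2,3-dihydrofuran).
1 of the 2 rings is aromatic. Total: 1.

1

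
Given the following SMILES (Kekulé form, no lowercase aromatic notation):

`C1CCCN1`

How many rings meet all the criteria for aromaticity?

0

The SMILES encodes a five-membered saturated ring of four carbons and one N–H nitrogen.
The 5-membered ring with one N–H has only sp³ atoms, so it is not fully conjugated — not aromatic (pyrrolidine).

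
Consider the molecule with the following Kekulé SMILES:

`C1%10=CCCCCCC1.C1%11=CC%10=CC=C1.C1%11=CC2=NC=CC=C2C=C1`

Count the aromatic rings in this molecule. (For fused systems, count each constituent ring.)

The SMILES encodes an eight-membered carbon ring with one C=C double bond; a six-membered carbon ring with three alternating C=C double bonds; two fused six-membered rings, each with three alternating double bonds; one ring is all carbon and the other has one ring nitrogen.
The 8-membered ring has six sp³ carbons, so it is not fully conjugated — not aromatic (cyclooctene).
The 6-membered ring is fully conjugated (every ring atom contributes a p orbital); 3 ring double bonds give 6 π electrons. 6 = 4(1)+2, so it is aromatic (benzene).
The fused 6/6-membered bicyclic (with one nitrogen) is a single π system with 10 sp² atoms and 10 π electrons from ring double bonds. 10 = 4(2)+2, so the system is aromatic and both rings count as aromatic (quinoline).
3 of the 4 rings are aromatic. Total: 3.

3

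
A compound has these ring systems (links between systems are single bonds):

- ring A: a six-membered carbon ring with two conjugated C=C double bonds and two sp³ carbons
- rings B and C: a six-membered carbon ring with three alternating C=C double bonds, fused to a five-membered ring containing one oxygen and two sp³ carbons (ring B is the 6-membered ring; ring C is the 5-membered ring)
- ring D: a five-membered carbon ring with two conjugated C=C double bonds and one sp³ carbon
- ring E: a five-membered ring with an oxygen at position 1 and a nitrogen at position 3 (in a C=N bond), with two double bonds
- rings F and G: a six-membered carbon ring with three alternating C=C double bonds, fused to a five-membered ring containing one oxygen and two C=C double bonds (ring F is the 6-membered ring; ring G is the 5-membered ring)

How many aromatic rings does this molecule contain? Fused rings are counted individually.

Ring A has two sp³ carbons, so it is not fully conjugated — not aromatic (1,3-cyclohexadiene).
Ring B is fully conjugated (every ring atom contributes a p orbital); 3 ring double bonds give 6 π electrons. Since 6 = 4n+2 (n=1), ring B is aromatic (benzene ring).
Ring C has two sp³ carbons, so it is not fully conjugated — not aromatic (oxolane ring).
Ring D has one sp³ carbon, so it is not fully conjugated — not aromatic (cyclopentadiene).
Ring E has a continuous p-orbital overlap around the ring; 2 ring double bonds (4 π electrons) plus a heteroatom lone pair (2) give 6 π electrons. Since 6 = 4n+2 (n=1), ring E is aromatic (oxazole).
Rings F and G form a fused bicyclic system (with one oxygen) with 9 sp² atoms and 10 π electrons from ring double bonds plus a heteroatom lone pair. 10 = 4(2)+2, so the system is aromatic and both rings count as aromatic (benzofuran).
Aromatic: B, E, F, G. Total: 4.

4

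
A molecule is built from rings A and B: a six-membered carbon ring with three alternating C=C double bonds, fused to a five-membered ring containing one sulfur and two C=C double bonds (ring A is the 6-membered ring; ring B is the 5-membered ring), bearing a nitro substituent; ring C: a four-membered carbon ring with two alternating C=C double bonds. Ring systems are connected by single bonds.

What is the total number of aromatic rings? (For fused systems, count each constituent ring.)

Rings A and B form a fused bicyclic system (with one sulfur) with 9 sp² atoms and 10 π electrons from ring double bonds plus a heteroatom lone pair. 10 = 4(2)+2, so the system is aromatic and both rings count as aromatic (benzothiophene).
Ring C has only sp² ring atoms; a planar conformation would have a fully conjugated π system of 4 electrons. But 4 = 4(1), which is 4n not 4n+2, so ring C is not aromatic (cyclobutadiene) — cyclobutadiene is antiaromatic and distorts to a rectangle.
Aromatic: A, B. Total: 2.

2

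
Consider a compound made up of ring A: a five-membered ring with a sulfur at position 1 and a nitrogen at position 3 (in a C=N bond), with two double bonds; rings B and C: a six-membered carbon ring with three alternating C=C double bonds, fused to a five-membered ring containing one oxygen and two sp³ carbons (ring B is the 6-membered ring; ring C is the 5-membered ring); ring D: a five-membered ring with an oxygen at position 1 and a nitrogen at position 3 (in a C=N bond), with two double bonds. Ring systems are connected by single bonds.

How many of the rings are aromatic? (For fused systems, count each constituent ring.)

3

Ring A has a continuous p-orbital overlap around the ring; 2 ring double bonds (4 π electrons) plus a heteroatom lone pair (2) give 6 π electrons. 6 = 4(1)+2, so ring A is aromatic (thiazole).
Ring B is planar and fully conjugated; 3 ring double bonds give 6 π electrons. That satisfies 4n+2 with n=1, so ring B is aromatic (benzene ring).
Ring C has two sp³ carbons, so it is not fully conjugated — not aromatic (oxolane ring).
Ring D has a continuous p-orbital overlap around the ring; 2 ring double bonds (4 π electrons) plus a heteroatom lone pair (2) give 6 π electrons. That satisfies 4n+2 with n=1, so ring D is aromatic (oxazole).
Aromatic: A, B, D. Total: 3.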